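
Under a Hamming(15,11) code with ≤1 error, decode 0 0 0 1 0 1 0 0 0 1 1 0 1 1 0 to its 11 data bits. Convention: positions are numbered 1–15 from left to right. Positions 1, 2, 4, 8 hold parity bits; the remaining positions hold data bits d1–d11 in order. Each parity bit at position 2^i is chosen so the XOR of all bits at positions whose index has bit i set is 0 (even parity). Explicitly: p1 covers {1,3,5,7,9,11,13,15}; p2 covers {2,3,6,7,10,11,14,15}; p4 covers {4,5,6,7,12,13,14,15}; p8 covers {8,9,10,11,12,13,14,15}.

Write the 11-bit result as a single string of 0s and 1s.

s1 (pos 1,3,5,7,9,11,13,15): 0⊕0⊕0⊕0⊕0⊕1⊕1⊕0 = 0
s2 (pos 2,3,6,7,10,11,14,15): 0⊕0⊕1⊕0⊕1⊕1⊕1⊕0 = 0
s4 (pos 4,5,6,7,12,13,14,15): 1⊕0⊕1⊕0⊕0⊕1⊕1⊕0 = 0
s8 (pos 8,9,10,11,12,13,14,15): 0⊕0⊕1⊕1⊕0⊕1⊕1⊕0 = 0
Syndrome s8…s1 = 0000 → no error.
Read data bits from positions 3,5,6,7,9,10,11,12,13,14,15: 00100110110

00100110110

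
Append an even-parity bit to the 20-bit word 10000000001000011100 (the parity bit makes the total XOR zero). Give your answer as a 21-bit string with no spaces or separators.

100000000010000111001

XOR of the 20 data bits: 1⊕0⊕0⊕0⊕0⊕0⊕0⊕0⊕0⊕0⊕1⊕0⊕0⊕0⊕0⊕1⊕1⊕1⊕0⊕0 = 1
Parity bit = 1 (so all 21 bits XOR to 0).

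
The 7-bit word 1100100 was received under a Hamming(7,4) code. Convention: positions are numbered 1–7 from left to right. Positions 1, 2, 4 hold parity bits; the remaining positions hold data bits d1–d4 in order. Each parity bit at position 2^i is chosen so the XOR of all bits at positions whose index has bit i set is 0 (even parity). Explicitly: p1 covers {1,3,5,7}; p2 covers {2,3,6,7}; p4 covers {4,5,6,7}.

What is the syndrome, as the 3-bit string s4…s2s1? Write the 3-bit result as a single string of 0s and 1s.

110

s1 (pos 1,3,5,7): 1⊕0⊕1⊕0 = 0
s2 (pos 2,3,6,7): 1⊕0⊕0⊕0 = 1
s4 (pos 4,5,6,7): 0⊕1⊕0⊕0 = 1
Syndrome s4…s1 = 110 → error at position 6.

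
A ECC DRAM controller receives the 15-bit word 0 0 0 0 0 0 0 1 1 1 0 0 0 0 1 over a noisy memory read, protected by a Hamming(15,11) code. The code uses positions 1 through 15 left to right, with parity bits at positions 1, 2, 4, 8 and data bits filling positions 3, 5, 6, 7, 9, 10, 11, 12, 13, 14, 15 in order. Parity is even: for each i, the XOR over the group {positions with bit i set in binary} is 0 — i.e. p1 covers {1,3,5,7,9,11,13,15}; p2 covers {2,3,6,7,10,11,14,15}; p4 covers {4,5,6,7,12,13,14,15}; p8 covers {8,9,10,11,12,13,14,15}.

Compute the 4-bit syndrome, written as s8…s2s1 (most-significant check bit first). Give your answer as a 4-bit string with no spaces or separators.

0100

s1 (pos 1,3,5,7,9,11,13,15): 0⊕0⊕0⊕0⊕1⊕0⊕0⊕1 = 0
s2 (pos 2,3,6,7,10,11,14,15): 0⊕0⊕0⊕0⊕1⊕0⊕0⊕1 = 0
s4 (pos 4,5,6,7,12,13,14,15): 0⊕0⊕0⊕0⊕0⊕0⊕0⊕1 = 1
s8 (pos 8,9,10,11,12,13,14,15): 1⊕1⊕1⊕0⊕0⊕0⊕0⊕1 = 0
Syndrome s8…s1 = 0100 → error at position 4.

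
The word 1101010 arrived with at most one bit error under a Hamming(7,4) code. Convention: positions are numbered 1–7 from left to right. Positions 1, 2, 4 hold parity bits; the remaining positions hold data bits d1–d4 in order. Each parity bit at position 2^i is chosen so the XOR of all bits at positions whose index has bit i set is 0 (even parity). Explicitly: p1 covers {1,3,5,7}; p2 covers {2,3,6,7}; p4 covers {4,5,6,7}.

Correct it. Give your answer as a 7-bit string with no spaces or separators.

0101010

s1 (pos 1,3,5,7): 1⊕0⊕0⊕0 = 1
s2 (pos 2,3,6,7): 1⊕0⊕1⊕0 = 0
s4 (pos 4,5,6,7): 1⊕0⊕1⊕0 = 0
Syndrome s4…s1 = 001 → error at position 1.
Flip position 1: 1101010 → 0101010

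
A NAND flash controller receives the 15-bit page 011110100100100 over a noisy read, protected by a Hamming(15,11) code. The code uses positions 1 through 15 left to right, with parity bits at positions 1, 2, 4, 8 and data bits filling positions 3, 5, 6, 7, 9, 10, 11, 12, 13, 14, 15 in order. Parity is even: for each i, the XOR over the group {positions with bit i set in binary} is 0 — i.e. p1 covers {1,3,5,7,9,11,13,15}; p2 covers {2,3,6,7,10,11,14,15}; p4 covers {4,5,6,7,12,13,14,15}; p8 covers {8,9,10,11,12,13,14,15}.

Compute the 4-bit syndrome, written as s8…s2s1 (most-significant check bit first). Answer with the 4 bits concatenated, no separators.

s1 (pos 1,3,5,7,9,11,13,15): 0⊕1⊕1⊕1⊕0⊕0⊕1⊕0 = 0
s2 (pos 2,3,6,7,10,11,14,15): 1⊕1⊕0⊕1⊕1⊕0⊕0⊕0 = 0
s4 (pos 4,5,6,7,12,13,14,15): 1⊕1⊕0⊕1⊕0⊕1⊕0⊕0 = 0
s8 (pos 8,9,10,11,12,13,14,15): 0⊕0⊕1⊕0⊕0⊕1⊕0⊕0 = 0
Syndrome s8…s1 = 0000 → no error.

0000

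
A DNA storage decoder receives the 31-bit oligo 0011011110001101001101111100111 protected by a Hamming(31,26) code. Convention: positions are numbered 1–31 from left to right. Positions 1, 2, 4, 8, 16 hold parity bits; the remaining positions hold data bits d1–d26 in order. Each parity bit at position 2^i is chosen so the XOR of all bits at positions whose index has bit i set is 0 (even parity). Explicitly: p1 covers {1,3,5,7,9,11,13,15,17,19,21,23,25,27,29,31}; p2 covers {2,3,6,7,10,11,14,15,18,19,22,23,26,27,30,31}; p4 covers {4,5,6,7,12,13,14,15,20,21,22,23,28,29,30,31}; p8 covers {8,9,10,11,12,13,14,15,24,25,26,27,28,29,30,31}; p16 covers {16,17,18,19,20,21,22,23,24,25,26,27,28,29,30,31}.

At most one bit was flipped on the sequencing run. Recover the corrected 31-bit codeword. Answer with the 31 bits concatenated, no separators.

0011011110001101001111111100111

s1 (pos 1,3,5,7,9,11,13,15,17,19,21,23,25,27,29,31): 0⊕1⊕0⊕1⊕1⊕0⊕1⊕0⊕0⊕1⊕0⊕1⊕1⊕0⊕1⊕1 = 1
s2 (pos 2,3,6,7,10,11,14,15,18,19,22,23,26,27,30,31): 0⊕1⊕1⊕1⊕0⊕0⊕1⊕0⊕0⊕1⊕1⊕1⊕1⊕0⊕1⊕1 = 0
s4 (pos 4,5,6,7,12,13,14,15,20,21,22,23,28,29,30,31): 1⊕0⊕1⊕1⊕0⊕1⊕1⊕0⊕1⊕0⊕1⊕1⊕0⊕1⊕1⊕1 = 1
s8 (pos 8,9,10,11,12,13,14,15,24,25,26,27,28,29,30,31): 1⊕1⊕0⊕0⊕0⊕1⊕1⊕0⊕1⊕1⊕1⊕0⊕0⊕1⊕1⊕1 = 0
s16 (pos 16,17,18,19,20,21,22,23,24,25,26,27,28,29,30,31): 1⊕0⊕0⊕1⊕1⊕0⊕1⊕1⊕1⊕1⊕1⊕0⊕0⊕1⊕1⊕1 = 1
Syndrome s16…s1 = 10101 → error at position 21.
Flip position 21: 0011011110001101001101111100111 → 0011011110001101001111111100111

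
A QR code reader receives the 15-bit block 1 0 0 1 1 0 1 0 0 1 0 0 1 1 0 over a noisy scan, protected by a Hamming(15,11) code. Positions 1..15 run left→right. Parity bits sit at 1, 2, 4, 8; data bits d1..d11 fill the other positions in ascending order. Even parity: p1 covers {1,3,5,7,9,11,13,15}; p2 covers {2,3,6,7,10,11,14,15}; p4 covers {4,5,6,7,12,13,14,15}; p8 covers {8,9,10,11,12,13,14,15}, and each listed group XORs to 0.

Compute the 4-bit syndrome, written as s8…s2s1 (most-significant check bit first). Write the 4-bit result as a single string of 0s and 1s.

1110

s1 (pos 1,3,5,7,9,11,13,15): 1⊕0⊕1⊕1⊕0⊕0⊕1⊕0 = 0
s2 (pos 2,3,6,7,10,11,14,15): 0⊕0⊕0⊕1⊕1⊕0⊕1⊕0 = 1
s4 (pos 4,5,6,7,12,13,14,15): 1⊕1⊕0⊕1⊕0⊕1⊕1⊕0 = 1
s8 (pos 8,9,10,11,12,13,14,15): 0⊕0⊕1⊕0⊕0⊕1⊕1⊕0 = 1
Syndrome s8…s1 = 1110 → error at position 14.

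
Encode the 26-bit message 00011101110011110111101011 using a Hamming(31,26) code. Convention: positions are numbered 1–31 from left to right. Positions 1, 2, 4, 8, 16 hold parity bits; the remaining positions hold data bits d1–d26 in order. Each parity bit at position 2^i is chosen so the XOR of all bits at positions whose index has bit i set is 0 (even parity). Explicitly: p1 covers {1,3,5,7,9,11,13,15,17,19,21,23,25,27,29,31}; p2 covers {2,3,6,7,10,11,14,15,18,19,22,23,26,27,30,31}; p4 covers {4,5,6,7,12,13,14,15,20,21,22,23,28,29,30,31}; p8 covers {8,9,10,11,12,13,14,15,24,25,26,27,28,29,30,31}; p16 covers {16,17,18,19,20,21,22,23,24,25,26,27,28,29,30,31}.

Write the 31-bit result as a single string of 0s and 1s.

Place data at non-parity positions: p1 p2 0 p4 0 0 1 p8 1 1 0 1 1 1 0 p16 0 1 1 1 1 0 1 1 1 1 0 1 0 1 1
p1 (pos 1,3,5,7,9,11,13,15,17,19,21,23,25,27,29,31): XOR of data positions = 0⊕0⊕1⊕1⊕0⊕1⊕0⊕0⊕1⊕1⊕1⊕1⊕0⊕0⊕1 = 0
p2 (pos 2,3,6,7,10,11,14,15,18,19,22,23,26,27,30,31): XOR of data positions = 0⊕0⊕1⊕1⊕0⊕1⊕0⊕1⊕1⊕0⊕1⊕1⊕0⊕1⊕1 = 1
p4 (pos 4,5,6,7,12,13,14,15,20,21,22,23,28,29,30,31): XOR of data positions = 0⊕0⊕1⊕1⊕1⊕1⊕0⊕1⊕1⊕0⊕1⊕1⊕0⊕1⊕1 = 0
p8 (pos 8,9,10,11,12,13,14,15,24,25,26,27,28,29,30,31): XOR of data positions = 1⊕1⊕0⊕1⊕1⊕1⊕0⊕1⊕1⊕1⊕0⊕1⊕0⊕1⊕1 = 1
p16 (pos 16,17,18,19,20,21,22,23,24,25,26,27,28,29,30,31): XOR of data positions = 0⊕1⊕1⊕1⊕1⊕0⊕1⊕1⊕1⊕1⊕0⊕1⊕0⊕1⊕1 = 1
Codeword: 0100001111011101011110111101011

0100001111011101011110111101011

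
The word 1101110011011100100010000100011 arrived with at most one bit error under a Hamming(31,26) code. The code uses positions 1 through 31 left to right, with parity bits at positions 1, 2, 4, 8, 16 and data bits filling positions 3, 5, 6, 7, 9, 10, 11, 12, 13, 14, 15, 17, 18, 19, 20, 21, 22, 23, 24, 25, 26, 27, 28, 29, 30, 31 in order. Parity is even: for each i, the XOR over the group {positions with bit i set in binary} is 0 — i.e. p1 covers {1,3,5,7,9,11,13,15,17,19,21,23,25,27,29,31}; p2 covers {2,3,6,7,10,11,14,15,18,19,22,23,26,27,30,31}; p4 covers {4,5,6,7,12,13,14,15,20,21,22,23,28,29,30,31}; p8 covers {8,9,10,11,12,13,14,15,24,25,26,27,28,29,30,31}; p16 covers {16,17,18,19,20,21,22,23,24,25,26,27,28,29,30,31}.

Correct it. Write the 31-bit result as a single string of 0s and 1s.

s1 (pos 1,3,5,7,9,11,13,15,17,19,21,23,25,27,29,31): 1⊕0⊕1⊕0⊕1⊕0⊕1⊕0⊕1⊕0⊕1⊕0⊕0⊕0⊕0⊕1 = 1
s2 (pos 2,3,6,7,10,11,14,15,18,19,22,23,26,27,30,31): 1⊕0⊕1⊕0⊕1⊕0⊕1⊕0⊕0⊕0⊕0⊕0⊕1⊕0⊕1⊕1 = 1
s4 (pos 4,5,6,7,12,13,14,15,20,21,22,23,28,29,30,31): 1⊕1⊕1⊕0⊕1⊕1⊕1⊕0⊕0⊕1⊕0⊕0⊕0⊕0⊕1⊕1 = 1
s8 (pos 8,9,10,11,12,13,14,15,24,25,26,27,28,29,30,31): 0⊕1⊕1⊕0⊕1⊕1⊕1⊕0⊕0⊕0⊕1⊕0⊕0⊕0⊕1⊕1 = 0
s16 (pos 16,17,18,19,20,21,22,23,24,25,26,27,28,29,30,31): 0⊕1⊕0⊕0⊕0⊕1⊕0⊕0⊕0⊕0⊕1⊕0⊕0⊕0⊕1⊕1 = 1
Syndrome s16…s1 = 10111 → error at position 23.
Flip position 23: 1101110011011100100010000100011 → 1101110011011100100010100100011

1101110011011100100010100100011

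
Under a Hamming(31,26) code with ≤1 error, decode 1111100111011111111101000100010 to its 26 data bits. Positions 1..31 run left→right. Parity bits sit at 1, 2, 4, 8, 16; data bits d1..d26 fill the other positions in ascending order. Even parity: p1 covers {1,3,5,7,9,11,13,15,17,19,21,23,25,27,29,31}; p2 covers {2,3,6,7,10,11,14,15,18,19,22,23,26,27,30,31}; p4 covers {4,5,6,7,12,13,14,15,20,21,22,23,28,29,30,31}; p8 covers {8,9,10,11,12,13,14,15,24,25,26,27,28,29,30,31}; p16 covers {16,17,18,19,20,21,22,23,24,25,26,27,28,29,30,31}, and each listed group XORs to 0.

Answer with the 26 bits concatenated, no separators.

11001100111111101000100010

s1 (pos 1,3,5,7,9,11,13,15,17,19,21,23,25,27,29,31): 1⊕1⊕1⊕0⊕1⊕0⊕1⊕1⊕1⊕1⊕0⊕0⊕0⊕0⊕0⊕0 = 0
s2 (pos 2,3,6,7,10,11,14,15,18,19,22,23,26,27,30,31): 1⊕1⊕0⊕0⊕1⊕0⊕1⊕1⊕1⊕1⊕1⊕0⊕1⊕0⊕1⊕0 = 0
s4 (pos 4,5,6,7,12,13,14,15,20,21,22,23,28,29,30,31): 1⊕1⊕0⊕0⊕1⊕1⊕1⊕1⊕1⊕0⊕1⊕0⊕0⊕0⊕1⊕0 = 1
s8 (pos 8,9,10,11,12,13,14,15,24,25,26,27,28,29,30,31): 1⊕1⊕1⊕0⊕1⊕1⊕1⊕1⊕0⊕0⊕1⊕0⊕0⊕0⊕1⊕0 = 1
s16 (pos 16,17,18,19,20,21,22,23,24,25,26,27,28,29,30,31): 1⊕1⊕1⊕1⊕1⊕0⊕1⊕0⊕0⊕0⊕1⊕0⊕0⊕0⊕1⊕0 = 0
Syndrome s16…s1 = 01100 → error at position 12.
Flip position 12: 1111100111011111111101000100010 → 1111100111001111111101000100010
Read data bits from positions 3,5,6,7,9,10,11,12,13,14,15,17,18,19,20,21,22,23,24,25,26,27,28,29,30,31: 11001100111111101000100010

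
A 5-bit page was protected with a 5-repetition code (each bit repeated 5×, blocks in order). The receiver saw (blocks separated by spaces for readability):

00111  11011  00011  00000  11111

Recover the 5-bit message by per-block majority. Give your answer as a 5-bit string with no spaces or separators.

Block 1 (00111): 3 ones → 1
Block 2 (11011): 4 ones → 1
Block 3 (00011): 2 ones → 0
Block 4 (00000): 0 ones → 0
Block 5 (11111): 5 ones → 1

11001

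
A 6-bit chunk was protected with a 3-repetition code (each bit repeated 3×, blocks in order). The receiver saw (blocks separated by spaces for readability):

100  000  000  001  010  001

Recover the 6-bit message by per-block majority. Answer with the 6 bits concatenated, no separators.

Block 1 (100): 1 one → 0
Block 2 (000): 0 ones → 0
Block 3 (000): 0 ones → 0
Block 4 (001): 1 one → 0
Block 5 (010): 1 one → 0
Block 6 (001): 1 one → 0

000000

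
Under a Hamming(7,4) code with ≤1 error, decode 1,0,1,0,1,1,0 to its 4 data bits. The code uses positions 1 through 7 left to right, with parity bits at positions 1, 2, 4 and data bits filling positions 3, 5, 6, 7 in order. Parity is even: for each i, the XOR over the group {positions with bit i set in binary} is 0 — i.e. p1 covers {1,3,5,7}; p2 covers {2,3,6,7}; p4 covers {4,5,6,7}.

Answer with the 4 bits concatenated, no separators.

1110

s1 (pos 1,3,5,7): 1⊕1⊕1⊕0 = 1
s2 (pos 2,3,6,7): 0⊕1⊕1⊕0 = 0
s4 (pos 4,5,6,7): 0⊕1⊕1⊕0 = 0
Syndrome s4…s1 = 001 → error at position 1.
Flip position 1: 1010110 → 0010110
Read data bits from positions 3,5,6,7: 1110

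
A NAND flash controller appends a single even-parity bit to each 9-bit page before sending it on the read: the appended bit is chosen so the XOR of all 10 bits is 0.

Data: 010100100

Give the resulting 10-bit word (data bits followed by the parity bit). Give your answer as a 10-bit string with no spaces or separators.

0101001001

XOR of the 9 data bits: 0⊕1⊕0⊕1⊕0⊕0⊕1⊕0⊕0 = 1
Parity bit = 1 (so all 10 bits XOR to 0).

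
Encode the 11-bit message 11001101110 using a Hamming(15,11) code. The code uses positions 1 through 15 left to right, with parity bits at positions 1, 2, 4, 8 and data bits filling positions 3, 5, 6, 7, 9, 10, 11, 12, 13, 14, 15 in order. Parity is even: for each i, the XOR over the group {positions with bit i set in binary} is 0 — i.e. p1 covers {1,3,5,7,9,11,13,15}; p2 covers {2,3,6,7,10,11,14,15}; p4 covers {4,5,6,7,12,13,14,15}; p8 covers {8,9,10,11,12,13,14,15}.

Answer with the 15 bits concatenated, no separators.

Place data at non-parity positions: p1 p2 1 p4 1 0 0 p8 1 1 0 1 1 1 0
p1 (pos 1,3,5,7,9,11,13,15): XOR of data positions = 1⊕1⊕0⊕1⊕0⊕1⊕0 = 0
p2 (pos 2,3,6,7,10,11,14,15): XOR of data positions = 1⊕0⊕0⊕1⊕0⊕1⊕0 = 1
p4 (pos 4,5,6,7,12,13,14,15): XOR of data positions = 1⊕0⊕0⊕1⊕1⊕1⊕0 = 0
p8 (pos 8,9,10,11,12,13,14,15): XOR of data positions = 1⊕1⊕0⊕1⊕1⊕1⊕0 = 1
Codeword: 011010011101110

011010011101110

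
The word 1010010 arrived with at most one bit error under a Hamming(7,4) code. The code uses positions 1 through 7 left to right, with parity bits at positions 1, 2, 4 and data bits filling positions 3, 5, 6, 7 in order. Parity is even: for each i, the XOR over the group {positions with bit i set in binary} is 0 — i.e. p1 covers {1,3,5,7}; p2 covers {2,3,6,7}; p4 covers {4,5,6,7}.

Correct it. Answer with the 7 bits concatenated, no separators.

1011010

s1 (pos 1,3,5,7): 1⊕1⊕0⊕0 = 0
s2 (pos 2,3,6,7): 0⊕1⊕1⊕0 = 0
s4 (pos 4,5,6,7): 0⊕0⊕1⊕0 = 1
Syndrome s4…s1 = 100 → error at position 4.
Flip position 4: 1010010 → 1011010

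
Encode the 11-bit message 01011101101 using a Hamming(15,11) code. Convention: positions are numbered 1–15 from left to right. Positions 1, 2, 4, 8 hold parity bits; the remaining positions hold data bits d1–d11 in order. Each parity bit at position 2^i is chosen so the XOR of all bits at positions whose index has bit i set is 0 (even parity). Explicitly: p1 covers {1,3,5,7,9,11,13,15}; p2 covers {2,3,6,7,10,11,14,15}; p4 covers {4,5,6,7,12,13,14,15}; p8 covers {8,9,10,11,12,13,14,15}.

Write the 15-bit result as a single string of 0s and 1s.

110110111101101

Place data at non-parity positions: p1 p2 0 p4 1 0 1 p8 1 1 0 1 1 0 1
p1 (pos 1,3,5,7,9,11,13,15): XOR of data positions = 0⊕1⊕1⊕1⊕0⊕1⊕1 = 1
p2 (pos 2,3,6,7,10,11,14,15): XOR of data positions = 0⊕0⊕1⊕1⊕0⊕0⊕1 = 1
p4 (pos 4,5,6,7,12,13,14,15): XOR of data positions = 1⊕0⊕1⊕1⊕1⊕0⊕1 = 1
p8 (pos 8,9,10,11,12,13,14,15): XOR of data positions = 1⊕1⊕0⊕1⊕1⊕0⊕1 = 1
Codeword: 110110111101101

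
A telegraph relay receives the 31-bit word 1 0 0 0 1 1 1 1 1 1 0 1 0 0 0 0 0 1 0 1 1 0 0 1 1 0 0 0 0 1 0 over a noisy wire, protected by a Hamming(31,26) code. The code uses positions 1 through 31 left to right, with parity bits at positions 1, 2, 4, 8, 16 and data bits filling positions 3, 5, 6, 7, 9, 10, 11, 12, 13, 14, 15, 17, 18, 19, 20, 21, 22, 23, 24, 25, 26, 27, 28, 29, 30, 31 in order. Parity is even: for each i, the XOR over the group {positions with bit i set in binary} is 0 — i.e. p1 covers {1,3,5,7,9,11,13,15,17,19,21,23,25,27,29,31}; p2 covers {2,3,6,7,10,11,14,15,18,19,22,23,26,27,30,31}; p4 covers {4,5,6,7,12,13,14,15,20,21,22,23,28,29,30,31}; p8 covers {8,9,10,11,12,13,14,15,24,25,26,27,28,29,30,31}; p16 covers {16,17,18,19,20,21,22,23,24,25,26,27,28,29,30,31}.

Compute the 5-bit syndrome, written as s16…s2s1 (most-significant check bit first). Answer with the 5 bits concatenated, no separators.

s1 (pos 1,3,5,7,9,11,13,15,17,19,21,23,25,27,29,31): 1⊕0⊕1⊕1⊕1⊕0⊕0⊕0⊕0⊕0⊕1⊕0⊕1⊕0⊕0⊕0 = 0
s2 (pos 2,3,6,7,10,11,14,15,18,19,22,23,26,27,30,31): 0⊕0⊕1⊕1⊕1⊕0⊕0⊕0⊕1⊕0⊕0⊕0⊕0⊕0⊕1⊕0 = 1
s4 (pos 4,5,6,7,12,13,14,15,20,21,22,23,28,29,30,31): 0⊕1⊕1⊕1⊕1⊕0⊕0⊕0⊕1⊕1⊕0⊕0⊕0⊕0⊕1⊕0 = 1
s8 (pos 8,9,10,11,12,13,14,15,24,25,26,27,28,29,30,31): 1⊕1⊕1⊕0⊕1⊕0⊕0⊕0⊕1⊕1⊕0⊕0⊕0⊕0⊕1⊕0 = 1
s16 (pos 16,17,18,19,20,21,22,23,24,25,26,27,28,29,30,31): 0⊕0⊕1⊕0⊕1⊕1⊕0⊕0⊕1⊕1⊕0⊕0⊕0⊕0⊕1⊕0 = 0
Syndrome s16…s1 = 01110 → error at position 14.

01110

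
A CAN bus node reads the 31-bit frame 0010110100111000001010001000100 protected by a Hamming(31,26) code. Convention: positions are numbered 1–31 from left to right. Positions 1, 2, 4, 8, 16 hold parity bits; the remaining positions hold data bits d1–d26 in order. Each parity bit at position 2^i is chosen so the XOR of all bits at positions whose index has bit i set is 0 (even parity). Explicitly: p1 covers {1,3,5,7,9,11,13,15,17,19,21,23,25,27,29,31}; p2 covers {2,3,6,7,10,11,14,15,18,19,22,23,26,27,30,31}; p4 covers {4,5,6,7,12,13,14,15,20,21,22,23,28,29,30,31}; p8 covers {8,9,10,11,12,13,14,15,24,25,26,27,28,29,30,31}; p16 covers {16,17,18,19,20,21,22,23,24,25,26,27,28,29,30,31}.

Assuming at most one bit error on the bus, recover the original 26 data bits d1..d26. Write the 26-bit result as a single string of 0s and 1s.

11100011100001010001000100

s1 (pos 1,3,5,7,9,11,13,15,17,19,21,23,25,27,29,31): 0⊕1⊕1⊕0⊕0⊕1⊕1⊕0⊕0⊕1⊕1⊕0⊕1⊕0⊕1⊕0 = 0
s2 (pos 2,3,6,7,10,11,14,15,18,19,22,23,26,27,30,31): 0⊕1⊕1⊕0⊕0⊕1⊕0⊕0⊕0⊕1⊕0⊕0⊕0⊕0⊕0⊕0 = 0
s4 (pos 4,5,6,7,12,13,14,15,20,21,22,23,28,29,30,31): 0⊕1⊕1⊕0⊕1⊕1⊕0⊕0⊕0⊕1⊕0⊕0⊕0⊕1⊕0⊕0 = 0
s8 (pos 8,9,10,11,12,13,14,15,24,25,26,27,28,29,30,31): 1⊕0⊕0⊕1⊕1⊕1⊕0⊕0⊕0⊕1⊕0⊕0⊕0⊕1⊕0⊕0 = 0
s16 (pos 16,17,18,19,20,21,22,23,24,25,26,27,28,29,30,31): 0⊕0⊕0⊕1⊕0⊕1⊕0⊕0⊕0⊕1⊕0⊕0⊕0⊕1⊕0⊕0 = 0
Syndrome s16…s1 = 00000 → no error.
Read data bits from positions 3,5,6,7,9,10,11,12,13,14,15,17,18,19,20,21,22,23,24,25,26,27,28,29,30,31: 11100011100001010001000100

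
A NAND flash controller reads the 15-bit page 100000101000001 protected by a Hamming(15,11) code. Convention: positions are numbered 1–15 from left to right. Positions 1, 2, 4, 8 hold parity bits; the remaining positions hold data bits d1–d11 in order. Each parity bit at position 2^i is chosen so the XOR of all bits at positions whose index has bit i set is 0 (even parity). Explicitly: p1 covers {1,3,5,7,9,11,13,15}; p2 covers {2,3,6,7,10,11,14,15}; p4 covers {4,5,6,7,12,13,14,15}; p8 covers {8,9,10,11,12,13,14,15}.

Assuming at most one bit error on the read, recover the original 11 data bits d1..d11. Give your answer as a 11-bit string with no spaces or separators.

00011000001

s1 (pos 1,3,5,7,9,11,13,15): 1⊕0⊕0⊕1⊕1⊕0⊕0⊕1 = 0
s2 (pos 2,3,6,7,10,11,14,15): 0⊕0⊕0⊕1⊕0⊕0⊕0⊕1 = 0
s4 (pos 4,5,6,7,12,13,14,15): 0⊕0⊕0⊕1⊕0⊕0⊕0⊕1 = 0
s8 (pos 8,9,10,11,12,13,14,15): 0⊕1⊕0⊕0⊕0⊕0⊕0⊕1 = 0
Syndrome s8…s1 = 0000 → no error.
Read data bits from positions 3,5,6,7,9,10,11,12,13,14,15: 00011000001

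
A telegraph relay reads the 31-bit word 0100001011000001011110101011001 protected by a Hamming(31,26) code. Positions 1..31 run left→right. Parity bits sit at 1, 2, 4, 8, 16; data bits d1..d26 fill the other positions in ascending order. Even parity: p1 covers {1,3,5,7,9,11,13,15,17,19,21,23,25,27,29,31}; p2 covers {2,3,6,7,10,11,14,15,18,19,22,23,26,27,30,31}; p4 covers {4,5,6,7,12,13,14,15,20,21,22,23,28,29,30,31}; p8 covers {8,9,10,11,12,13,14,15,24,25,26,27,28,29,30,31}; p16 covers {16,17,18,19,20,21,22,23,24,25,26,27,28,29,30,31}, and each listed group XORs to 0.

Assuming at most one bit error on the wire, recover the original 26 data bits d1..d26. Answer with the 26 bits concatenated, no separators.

00011100000011110101011001

s1 (pos 1,3,5,7,9,11,13,15,17,19,21,23,25,27,29,31): 0⊕0⊕0⊕1⊕1⊕0⊕0⊕0⊕0⊕1⊕1⊕1⊕1⊕1⊕0⊕1 = 0
s2 (pos 2,3,6,7,10,11,14,15,18,19,22,23,26,27,30,31): 1⊕0⊕0⊕1⊕1⊕0⊕0⊕0⊕1⊕1⊕0⊕1⊕0⊕1⊕0⊕1 = 0
s4 (pos 4,5,6,7,12,13,14,15,20,21,22,23,28,29,30,31): 0⊕0⊕0⊕1⊕0⊕0⊕0⊕0⊕1⊕1⊕0⊕1⊕1⊕0⊕0⊕1 = 0
s8 (pos 8,9,10,11,12,13,14,15,24,25,26,27,28,29,30,31): 0⊕1⊕1⊕0⊕0⊕0⊕0⊕0⊕0⊕1⊕0⊕1⊕1⊕0⊕0⊕1 = 0
s16 (pos 16,17,18,19,20,21,22,23,24,25,26,27,28,29,30,31): 1⊕0⊕1⊕1⊕1⊕1⊕0⊕1⊕0⊕1⊕0⊕1⊕1⊕0⊕0⊕1 = 0
Syndrome s16…s1 = 00000 → no error.
Read data bits from positions 3,5,6,7,9,10,11,12,13,14,15,17,18,19,20,21,22,23,24,25,26,27,28,29,30,31: 00011100000011110101011001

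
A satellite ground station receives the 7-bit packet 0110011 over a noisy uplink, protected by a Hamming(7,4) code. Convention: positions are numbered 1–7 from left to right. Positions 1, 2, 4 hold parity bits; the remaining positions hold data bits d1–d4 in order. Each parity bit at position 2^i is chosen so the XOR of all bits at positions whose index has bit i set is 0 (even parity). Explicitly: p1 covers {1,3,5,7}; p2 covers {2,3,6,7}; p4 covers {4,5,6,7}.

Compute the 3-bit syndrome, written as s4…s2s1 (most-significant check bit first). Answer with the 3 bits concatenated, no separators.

000

s1 (pos 1,3,5,7): 0⊕1⊕0⊕1 = 0
s2 (pos 2,3,6,7): 1⊕1⊕1⊕1 = 0
s4 (pos 4,5,6,7): 0⊕0⊕1⊕1 = 0
Syndrome s4…s1 = 000 → no error.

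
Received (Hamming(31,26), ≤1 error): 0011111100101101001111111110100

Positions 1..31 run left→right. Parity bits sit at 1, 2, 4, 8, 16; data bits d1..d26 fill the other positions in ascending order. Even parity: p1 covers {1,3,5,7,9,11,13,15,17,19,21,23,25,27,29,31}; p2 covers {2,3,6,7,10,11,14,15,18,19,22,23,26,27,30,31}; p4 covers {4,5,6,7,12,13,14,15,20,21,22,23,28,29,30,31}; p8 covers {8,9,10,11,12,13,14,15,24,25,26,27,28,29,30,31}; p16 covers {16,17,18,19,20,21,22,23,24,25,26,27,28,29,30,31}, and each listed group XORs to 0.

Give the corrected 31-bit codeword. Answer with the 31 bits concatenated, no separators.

s1 (pos 1,3,5,7,9,11,13,15,17,19,21,23,25,27,29,31): 0⊕1⊕1⊕1⊕0⊕1⊕1⊕0⊕0⊕1⊕1⊕1⊕1⊕1⊕1⊕0 = 1
s2 (pos 2,3,6,7,10,11,14,15,18,19,22,23,26,27,30,31): 0⊕1⊕1⊕1⊕0⊕1⊕1⊕0⊕0⊕1⊕1⊕1⊕1⊕1⊕0⊕0 = 0
s4 (pos 4,5,6,7,12,13,14,15,20,21,22,23,28,29,30,31): 1⊕1⊕1⊕1⊕0⊕1⊕1⊕0⊕1⊕1⊕1⊕1⊕0⊕1⊕0⊕0 = 1
s8 (pos 8,9,10,11,12,13,14,15,24,25,26,27,28,29,30,31): 1⊕0⊕0⊕1⊕0⊕1⊕1⊕0⊕1⊕1⊕1⊕1⊕0⊕1⊕0⊕0 = 1
s16 (pos 16,17,18,19,20,21,22,23,24,25,26,27,28,29,30,31): 1⊕0⊕0⊕1⊕1⊕1⊕1⊕1⊕1⊕1⊕1⊕1⊕0⊕1⊕0⊕0 = 1
Syndrome s16…s1 = 11101 → error at position 29.
Flip position 29: 0011111100101101001111111110100 → 0011111100101101001111111110000

0011111100101101001111111110000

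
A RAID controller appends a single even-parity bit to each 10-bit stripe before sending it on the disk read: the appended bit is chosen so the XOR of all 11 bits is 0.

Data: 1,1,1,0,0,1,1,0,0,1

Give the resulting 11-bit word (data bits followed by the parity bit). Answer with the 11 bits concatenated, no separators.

11100110010

XOR of the 10 data bits: 1⊕1⊕1⊕0⊕0⊕1⊕1⊕0⊕0⊕1 = 0
Parity bit = 0 (so all 11 bits XOR to 0).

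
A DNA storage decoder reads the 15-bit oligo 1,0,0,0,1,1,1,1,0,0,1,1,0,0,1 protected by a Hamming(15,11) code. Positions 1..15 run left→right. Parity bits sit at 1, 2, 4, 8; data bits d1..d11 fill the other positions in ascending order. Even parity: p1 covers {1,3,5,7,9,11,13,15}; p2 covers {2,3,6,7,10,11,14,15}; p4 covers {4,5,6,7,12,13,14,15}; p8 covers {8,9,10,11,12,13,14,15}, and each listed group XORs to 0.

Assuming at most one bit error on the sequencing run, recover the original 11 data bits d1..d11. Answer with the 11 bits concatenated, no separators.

00110011001

s1 (pos 1,3,5,7,9,11,13,15): 1⊕0⊕1⊕1⊕0⊕1⊕0⊕1 = 1
s2 (pos 2,3,6,7,10,11,14,15): 0⊕0⊕1⊕1⊕0⊕1⊕0⊕1 = 0
s4 (pos 4,5,6,7,12,13,14,15): 0⊕1⊕1⊕1⊕1⊕0⊕0⊕1 = 1
s8 (pos 8,9,10,11,12,13,14,15): 1⊕0⊕0⊕1⊕1⊕0⊕0⊕1 = 0
Syndrome s8…s1 = 0101 → error at position 5.
Flip position 5: 100011110011001 → 100001110011001
Read data bits from positions 3,5,6,7,9,10,11,12,13,14,15: 00110011001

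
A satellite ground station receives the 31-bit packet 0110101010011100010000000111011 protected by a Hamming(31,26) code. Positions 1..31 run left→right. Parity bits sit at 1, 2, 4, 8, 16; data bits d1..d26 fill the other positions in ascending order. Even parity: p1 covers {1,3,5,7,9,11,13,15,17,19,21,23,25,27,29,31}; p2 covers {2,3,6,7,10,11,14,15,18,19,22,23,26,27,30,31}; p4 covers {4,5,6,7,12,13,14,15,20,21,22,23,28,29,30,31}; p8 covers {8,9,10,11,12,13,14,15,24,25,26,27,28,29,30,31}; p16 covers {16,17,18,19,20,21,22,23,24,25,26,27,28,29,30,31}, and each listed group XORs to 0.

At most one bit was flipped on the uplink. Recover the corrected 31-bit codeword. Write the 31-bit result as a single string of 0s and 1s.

s1 (pos 1,3,5,7,9,11,13,15,17,19,21,23,25,27,29,31): 0⊕1⊕1⊕1⊕1⊕0⊕1⊕0⊕0⊕0⊕0⊕0⊕0⊕1⊕0⊕1 = 1
s2 (pos 2,3,6,7,10,11,14,15,18,19,22,23,26,27,30,31): 1⊕1⊕0⊕1⊕0⊕0⊕1⊕0⊕1⊕0⊕0⊕0⊕1⊕1⊕1⊕1 = 1
s4 (pos 4,5,6,7,12,13,14,15,20,21,22,23,28,29,30,31): 0⊕1⊕0⊕1⊕1⊕1⊕1⊕0⊕0⊕0⊕0⊕0⊕1⊕0⊕1⊕1 = 0
s8 (pos 8,9,10,11,12,13,14,15,24,25,26,27,28,29,30,31): 0⊕1⊕0⊕0⊕1⊕1⊕1⊕0⊕0⊕0⊕1⊕1⊕1⊕0⊕1⊕1 = 1
s16 (pos 16,17,18,19,20,21,22,23,24,25,26,27,28,29,30,31): 0⊕0⊕1⊕0⊕0⊕0⊕0⊕0⊕0⊕0⊕1⊕1⊕1⊕0⊕1⊕1 = 0
Syndrome s16…s1 = 01011 → error at position 11.
Flip position 11: 0110101010011100010000000111011 → 0110101010111100010000000111011

0110101010111100010000000111011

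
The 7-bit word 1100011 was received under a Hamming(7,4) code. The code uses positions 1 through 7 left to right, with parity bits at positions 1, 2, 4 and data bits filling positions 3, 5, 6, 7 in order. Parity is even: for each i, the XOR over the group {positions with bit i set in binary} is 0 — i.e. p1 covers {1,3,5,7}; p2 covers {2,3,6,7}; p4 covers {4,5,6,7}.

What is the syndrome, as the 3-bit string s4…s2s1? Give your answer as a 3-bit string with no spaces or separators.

s1 (pos 1,3,5,7): 1⊕0⊕0⊕1 = 0
s2 (pos 2,3,6,7): 1⊕0⊕1⊕1 = 1
s4 (pos 4,5,6,7): 0⊕0⊕1⊕1 = 0
Syndrome s4…s1 = 010 → error at position 2.

010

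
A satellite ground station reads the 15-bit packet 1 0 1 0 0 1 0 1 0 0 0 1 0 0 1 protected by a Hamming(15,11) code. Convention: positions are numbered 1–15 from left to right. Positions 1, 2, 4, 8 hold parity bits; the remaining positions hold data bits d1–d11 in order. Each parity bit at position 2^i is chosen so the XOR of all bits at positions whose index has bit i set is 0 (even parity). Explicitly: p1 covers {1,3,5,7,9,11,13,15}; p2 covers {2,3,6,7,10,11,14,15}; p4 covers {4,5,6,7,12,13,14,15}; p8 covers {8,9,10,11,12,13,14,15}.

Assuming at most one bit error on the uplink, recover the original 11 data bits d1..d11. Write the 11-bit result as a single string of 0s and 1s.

10100001000

s1 (pos 1,3,5,7,9,11,13,15): 1⊕1⊕0⊕0⊕0⊕0⊕0⊕1 = 1
s2 (pos 2,3,6,7,10,11,14,15): 0⊕1⊕1⊕0⊕0⊕0⊕0⊕1 = 1
s4 (pos 4,5,6,7,12,13,14,15): 0⊕0⊕1⊕0⊕1⊕0⊕0⊕1 = 1
s8 (pos 8,9,10,11,12,13,14,15): 1⊕0⊕0⊕0⊕1⊕0⊕0⊕1 = 1
Syndrome s8…s1 = 1111 → error at position 15.
Flip position 15: 101001010001001 → 101001010001000
Read data bits from positions 3,5,6,7,9,10,11,12,13,14,15: 10100001000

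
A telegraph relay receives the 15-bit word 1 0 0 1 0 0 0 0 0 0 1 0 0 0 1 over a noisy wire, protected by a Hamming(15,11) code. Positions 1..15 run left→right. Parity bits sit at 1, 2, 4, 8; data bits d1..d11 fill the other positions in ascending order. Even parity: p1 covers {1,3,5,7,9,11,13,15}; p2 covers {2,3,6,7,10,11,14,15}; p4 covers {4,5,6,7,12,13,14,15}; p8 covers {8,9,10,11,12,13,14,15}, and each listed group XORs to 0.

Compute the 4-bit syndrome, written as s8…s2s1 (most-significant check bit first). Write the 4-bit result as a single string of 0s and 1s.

0001

s1 (pos 1,3,5,7,9,11,13,15): 1⊕0⊕0⊕0⊕0⊕1⊕0⊕1 = 1
s2 (pos 2,3,6,7,10,11,14,15): 0⊕0⊕0⊕0⊕0⊕1⊕0⊕1 = 0
s4 (pos 4,5,6,7,12,13,14,15): 1⊕0⊕0⊕0⊕0⊕0⊕0⊕1 = 0
s8 (pos 8,9,10,11,12,13,14,15): 0⊕0⊕0⊕1⊕0⊕0⊕0⊕1 = 0
Syndrome s8…s1 = 0001 → error at position 1.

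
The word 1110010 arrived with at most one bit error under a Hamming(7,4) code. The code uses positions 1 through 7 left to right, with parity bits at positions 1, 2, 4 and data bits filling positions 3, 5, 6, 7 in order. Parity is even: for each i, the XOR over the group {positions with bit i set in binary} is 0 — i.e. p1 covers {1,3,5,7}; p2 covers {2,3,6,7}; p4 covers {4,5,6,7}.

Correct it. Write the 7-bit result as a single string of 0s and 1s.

1110000

s1 (pos 1,3,5,7): 1⊕1⊕0⊕0 = 0
s2 (pos 2,3,6,7): 1⊕1⊕1⊕0 = 1
s4 (pos 4,5,6,7): 0⊕0⊕1⊕0 = 1
Syndrome s4…s1 = 110 → error at position 6.
Flip position 6: 1110010 → 1110000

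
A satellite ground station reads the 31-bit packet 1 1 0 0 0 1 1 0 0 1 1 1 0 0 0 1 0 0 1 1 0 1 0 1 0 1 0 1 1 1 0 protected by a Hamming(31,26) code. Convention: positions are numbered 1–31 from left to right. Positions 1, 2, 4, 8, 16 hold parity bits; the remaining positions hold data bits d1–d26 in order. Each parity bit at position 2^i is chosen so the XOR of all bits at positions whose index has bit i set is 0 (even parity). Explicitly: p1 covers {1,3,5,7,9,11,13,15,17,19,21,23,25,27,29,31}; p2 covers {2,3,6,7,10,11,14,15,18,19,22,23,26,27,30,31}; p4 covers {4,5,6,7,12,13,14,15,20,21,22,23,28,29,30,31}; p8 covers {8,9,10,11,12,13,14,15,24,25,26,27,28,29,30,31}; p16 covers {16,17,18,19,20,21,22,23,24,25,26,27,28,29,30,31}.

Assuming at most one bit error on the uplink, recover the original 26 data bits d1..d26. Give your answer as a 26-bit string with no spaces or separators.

00110111000000101010101110

s1 (pos 1,3,5,7,9,11,13,15,17,19,21,23,25,27,29,31): 1⊕0⊕0⊕1⊕0⊕1⊕0⊕0⊕0⊕1⊕0⊕0⊕0⊕0⊕1⊕0 = 1
s2 (pos 2,3,6,7,10,11,14,15,18,19,22,23,26,27,30,31): 1⊕0⊕1⊕1⊕1⊕1⊕0⊕0⊕0⊕1⊕1⊕0⊕1⊕0⊕1⊕0 = 1
s4 (pos 4,5,6,7,12,13,14,15,20,21,22,23,28,29,30,31): 0⊕0⊕1⊕1⊕1⊕0⊕0⊕0⊕1⊕0⊕1⊕0⊕1⊕1⊕1⊕0 = 0
s8 (pos 8,9,10,11,12,13,14,15,24,25,26,27,28,29,30,31): 0⊕0⊕1⊕1⊕1⊕0⊕0⊕0⊕1⊕0⊕1⊕0⊕1⊕1⊕1⊕0 = 0
s16 (pos 16,17,18,19,20,21,22,23,24,25,26,27,28,29,30,31): 1⊕0⊕0⊕1⊕1⊕0⊕1⊕0⊕1⊕0⊕1⊕0⊕1⊕1⊕1⊕0 = 1
Syndrome s16…s1 = 10011 → error at position 19.
Flip position 19: 1100011001110001001101010101110 → 1100011001110001000101010101110
Read data bits from positions 3,5,6,7,9,10,11,12,13,14,15,17,18,19,20,21,22,23,24,25,26,27,28,29,30,31: 00110111000000101010101110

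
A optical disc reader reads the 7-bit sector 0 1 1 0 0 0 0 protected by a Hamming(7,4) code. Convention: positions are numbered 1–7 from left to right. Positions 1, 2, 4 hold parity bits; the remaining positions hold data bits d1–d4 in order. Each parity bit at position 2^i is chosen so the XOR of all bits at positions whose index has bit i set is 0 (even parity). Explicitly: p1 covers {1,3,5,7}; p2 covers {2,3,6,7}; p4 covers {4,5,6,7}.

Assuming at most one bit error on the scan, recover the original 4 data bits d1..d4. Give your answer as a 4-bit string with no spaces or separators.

s1 (pos 1,3,5,7): 0⊕1⊕0⊕0 = 1
s2 (pos 2,3,6,7): 1⊕1⊕0⊕0 = 0
s4 (pos 4,5,6,7): 0⊕0⊕0⊕0 = 0
Syndrome s4…s1 = 001 → error at position 1.
Flip position 1: 0110000 → 1110000
Read data bits from positions 3,5,6,7: 1000

1000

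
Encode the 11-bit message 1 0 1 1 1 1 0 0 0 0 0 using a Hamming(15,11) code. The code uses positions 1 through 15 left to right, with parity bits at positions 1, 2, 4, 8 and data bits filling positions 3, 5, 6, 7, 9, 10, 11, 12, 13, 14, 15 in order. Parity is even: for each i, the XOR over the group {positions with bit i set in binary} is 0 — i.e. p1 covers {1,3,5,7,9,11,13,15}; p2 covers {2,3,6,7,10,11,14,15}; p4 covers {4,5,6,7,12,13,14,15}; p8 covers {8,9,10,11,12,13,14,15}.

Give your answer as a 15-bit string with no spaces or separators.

101001101100000

Place data at non-parity positions: p1 p2 1 p4 0 1 1 p8 1 1 0 0 0 0 0
p1 (pos 1,3,5,7,9,11,13,15): XOR of data positions = 1⊕0⊕1⊕1⊕0⊕0⊕0 = 1
p2 (pos 2,3,6,7,10,11,14,15): XOR of data positions = 1⊕1⊕1⊕1⊕0⊕0⊕0 = 0
p4 (pos 4,5,6,7,12,13,14,15): XOR of data positions = 0⊕1⊕1⊕0⊕0⊕0⊕0 = 0
p8 (pos 8,9,10,11,12,13,14,15): XOR of data positions = 1⊕1⊕0⊕0⊕0⊕0⊕0 = 0
Codeword: 101001101100000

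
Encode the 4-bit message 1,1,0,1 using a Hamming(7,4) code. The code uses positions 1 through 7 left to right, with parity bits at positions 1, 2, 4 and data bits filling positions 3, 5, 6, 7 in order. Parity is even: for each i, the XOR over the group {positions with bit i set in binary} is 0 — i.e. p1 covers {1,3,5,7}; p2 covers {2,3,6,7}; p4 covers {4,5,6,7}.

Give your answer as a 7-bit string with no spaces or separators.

Place data at non-parity positions: p1 p2 1 p4 1 0 1
p1 (pos 1,3,5,7): XOR of data positions = 1⊕1⊕1 = 1
p2 (pos 2,3,6,7): XOR of data positions = 1⊕0⊕1 = 0
p4 (pos 4,5,6,7): XOR of data positions = 1⊕0⊕1 = 0
Codeword: 1010101

1010101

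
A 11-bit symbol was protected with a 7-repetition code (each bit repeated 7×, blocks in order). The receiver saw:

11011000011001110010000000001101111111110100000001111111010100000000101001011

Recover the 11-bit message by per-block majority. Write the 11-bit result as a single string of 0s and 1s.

10001101001

Block 1 (1101100): 4 ones → 1
Block 2 (0011001): 3 ones → 0
Block 3 (1100100): 3 ones → 0
Block 4 (0000000): 0 ones → 0
Block 5 (1101111): 6 ones → 1
Block 6 (1111101): 6 ones → 1
Block 7 (0000000): 0 ones → 0
Block 8 (1111111): 7 ones → 1
Block 9 (0101000): 2 ones → 0
Block 10 (0000010): 1 one → 0
Block 11 (1001011): 4 ones → 1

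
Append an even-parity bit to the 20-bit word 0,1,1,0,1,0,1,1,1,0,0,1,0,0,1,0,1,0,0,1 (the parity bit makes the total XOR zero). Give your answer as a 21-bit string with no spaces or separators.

011010111001001010010

XOR of the 20 data bits: 0⊕1⊕1⊕0⊕1⊕0⊕1⊕1⊕1⊕0⊕0⊕1⊕0⊕0⊕1⊕0⊕1⊕0⊕0⊕1 = 0
Parity bit = 0 (so all 21 bits XOR to 0).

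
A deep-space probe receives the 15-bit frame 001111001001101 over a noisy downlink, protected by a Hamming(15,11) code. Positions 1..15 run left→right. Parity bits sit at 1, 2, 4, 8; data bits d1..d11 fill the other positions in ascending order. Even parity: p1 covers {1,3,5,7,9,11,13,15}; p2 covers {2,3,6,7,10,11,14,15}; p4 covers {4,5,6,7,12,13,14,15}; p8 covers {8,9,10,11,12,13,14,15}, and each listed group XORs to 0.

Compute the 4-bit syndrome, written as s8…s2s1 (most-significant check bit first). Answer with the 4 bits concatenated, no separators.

0011

s1 (pos 1,3,5,7,9,11,13,15): 0⊕1⊕1⊕0⊕1⊕0⊕1⊕1 = 1
s2 (pos 2,3,6,7,10,11,14,15): 0⊕1⊕1⊕0⊕0⊕0⊕0⊕1 = 1
s4 (pos 4,5,6,7,12,13,14,15): 1⊕1⊕1⊕0⊕1⊕1⊕0⊕1 = 0
s8 (pos 8,9,10,11,12,13,14,15): 0⊕1⊕0⊕0⊕1⊕1⊕0⊕1 = 0
Syndrome s8…s1 = 0011 → error at position 3.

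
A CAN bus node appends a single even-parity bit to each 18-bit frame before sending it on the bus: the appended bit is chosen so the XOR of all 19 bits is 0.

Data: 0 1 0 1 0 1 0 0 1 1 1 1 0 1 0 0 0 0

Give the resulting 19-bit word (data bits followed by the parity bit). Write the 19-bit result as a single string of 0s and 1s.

XOR of the 18 data bits: 0⊕1⊕0⊕1⊕0⊕1⊕0⊕0⊕1⊕1⊕1⊕1⊕0⊕1⊕0⊕0⊕0⊕0 = 0
Parity bit = 0 (so all 19 bits XOR to 0).

0101010011110100000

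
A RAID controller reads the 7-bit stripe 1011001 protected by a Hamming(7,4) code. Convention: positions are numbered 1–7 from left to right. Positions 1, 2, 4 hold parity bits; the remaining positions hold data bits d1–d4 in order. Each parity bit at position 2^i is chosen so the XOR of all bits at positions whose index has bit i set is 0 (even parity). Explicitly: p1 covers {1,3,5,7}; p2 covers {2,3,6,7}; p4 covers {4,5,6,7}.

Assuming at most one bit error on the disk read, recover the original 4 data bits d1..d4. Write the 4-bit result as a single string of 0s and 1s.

s1 (pos 1,3,5,7): 1⊕1⊕0⊕1 = 1
s2 (pos 2,3,6,7): 0⊕1⊕0⊕1 = 0
s4 (pos 4,5,6,7): 1⊕0⊕0⊕1 = 0
Syndrome s4…s1 = 001 → error at position 1.
Flip position 1: 1011001 → 0011001
Read data bits from positions 3,5,6,7: 1001

1001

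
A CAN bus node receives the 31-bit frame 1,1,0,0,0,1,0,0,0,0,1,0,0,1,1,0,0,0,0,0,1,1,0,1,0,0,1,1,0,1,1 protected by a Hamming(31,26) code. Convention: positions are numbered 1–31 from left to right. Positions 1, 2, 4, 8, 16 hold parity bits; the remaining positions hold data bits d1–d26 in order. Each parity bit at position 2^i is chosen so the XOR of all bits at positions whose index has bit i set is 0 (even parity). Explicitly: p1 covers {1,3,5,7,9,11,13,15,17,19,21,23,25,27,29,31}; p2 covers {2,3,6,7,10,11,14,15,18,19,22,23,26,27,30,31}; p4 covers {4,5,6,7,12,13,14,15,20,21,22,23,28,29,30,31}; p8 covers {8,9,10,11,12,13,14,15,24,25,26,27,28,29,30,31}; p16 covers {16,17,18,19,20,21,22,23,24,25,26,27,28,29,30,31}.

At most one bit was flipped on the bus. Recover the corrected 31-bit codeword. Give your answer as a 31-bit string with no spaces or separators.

1100010000100110010011010011011

s1 (pos 1,3,5,7,9,11,13,15,17,19,21,23,25,27,29,31): 1⊕0⊕0⊕0⊕0⊕1⊕0⊕1⊕0⊕0⊕1⊕0⊕0⊕1⊕0⊕1 = 0
s2 (pos 2,3,6,7,10,11,14,15,18,19,22,23,26,27,30,31): 1⊕0⊕1⊕0⊕0⊕1⊕1⊕1⊕0⊕0⊕1⊕0⊕0⊕1⊕1⊕1 = 1
s4 (pos 4,5,6,7,12,13,14,15,20,21,22,23,28,29,30,31): 0⊕0⊕1⊕0⊕0⊕0⊕1⊕1⊕0⊕1⊕1⊕0⊕1⊕0⊕1⊕1 = 0
s8 (pos 8,9,10,11,12,13,14,15,24,25,26,27,28,29,30,31): 0⊕0⊕0⊕1⊕0⊕0⊕1⊕1⊕1⊕0⊕0⊕1⊕1⊕0⊕1⊕1 = 0
s16 (pos 16,17,18,19,20,21,22,23,24,25,26,27,28,29,30,31): 0⊕0⊕0⊕0⊕0⊕1⊕1⊕0⊕1⊕0⊕0⊕1⊕1⊕0⊕1⊕1 = 1
Syndrome s16…s1 = 10010 → error at position 18.
Flip position 18: 1100010000100110000011010011011 → 1100010000100110010011010011011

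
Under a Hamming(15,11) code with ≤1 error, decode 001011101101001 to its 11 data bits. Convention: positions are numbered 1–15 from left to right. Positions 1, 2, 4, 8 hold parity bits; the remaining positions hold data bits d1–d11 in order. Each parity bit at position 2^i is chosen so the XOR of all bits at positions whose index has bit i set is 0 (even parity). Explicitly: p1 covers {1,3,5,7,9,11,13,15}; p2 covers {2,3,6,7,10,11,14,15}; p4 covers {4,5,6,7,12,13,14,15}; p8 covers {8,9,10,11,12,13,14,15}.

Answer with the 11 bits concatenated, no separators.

s1 (pos 1,3,5,7,9,11,13,15): 0⊕1⊕1⊕1⊕1⊕0⊕0⊕1 = 1
s2 (pos 2,3,6,7,10,11,14,15): 0⊕1⊕1⊕1⊕1⊕0⊕0⊕1 = 1
s4 (pos 4,5,6,7,12,13,14,15): 0⊕1⊕1⊕1⊕1⊕0⊕0⊕1 = 1
s8 (pos 8,9,10,11,12,13,14,15): 0⊕1⊕1⊕0⊕1⊕0⊕0⊕1 = 0
Syndrome s8…s1 = 0111 → error at position 7.
Flip position 7: 001011101101001 → 001011001101001
Read data bits from positions 3,5,6,7,9,10,11,12,13,14,15: 11101101001

11101101001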